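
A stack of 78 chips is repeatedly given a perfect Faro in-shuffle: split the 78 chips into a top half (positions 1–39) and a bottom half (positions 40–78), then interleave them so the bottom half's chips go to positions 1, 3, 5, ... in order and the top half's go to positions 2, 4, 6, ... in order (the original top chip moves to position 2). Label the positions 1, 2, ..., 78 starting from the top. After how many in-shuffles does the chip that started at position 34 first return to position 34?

39

Follow position 34 under repeated in-shuffles:
34 → 68 → 57 → 35 → 70 → 61 → 43 → 7 → ... → 34 (length 39)
It first returns after 39 in-shuffles.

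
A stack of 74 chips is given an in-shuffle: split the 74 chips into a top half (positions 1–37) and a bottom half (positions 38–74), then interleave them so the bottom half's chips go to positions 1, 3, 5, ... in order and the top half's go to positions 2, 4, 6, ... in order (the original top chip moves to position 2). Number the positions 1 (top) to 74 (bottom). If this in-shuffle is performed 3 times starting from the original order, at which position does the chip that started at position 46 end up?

Track the chip's position through each in-shuffle:
46 → 17 → 34 → 68

68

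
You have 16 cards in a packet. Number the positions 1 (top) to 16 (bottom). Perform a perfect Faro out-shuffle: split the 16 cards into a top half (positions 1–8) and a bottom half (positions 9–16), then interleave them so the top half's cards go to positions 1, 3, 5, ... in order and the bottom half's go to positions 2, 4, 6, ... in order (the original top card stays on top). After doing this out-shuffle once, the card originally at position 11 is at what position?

Track the card's position through each out-shuffle:
11 → 6

6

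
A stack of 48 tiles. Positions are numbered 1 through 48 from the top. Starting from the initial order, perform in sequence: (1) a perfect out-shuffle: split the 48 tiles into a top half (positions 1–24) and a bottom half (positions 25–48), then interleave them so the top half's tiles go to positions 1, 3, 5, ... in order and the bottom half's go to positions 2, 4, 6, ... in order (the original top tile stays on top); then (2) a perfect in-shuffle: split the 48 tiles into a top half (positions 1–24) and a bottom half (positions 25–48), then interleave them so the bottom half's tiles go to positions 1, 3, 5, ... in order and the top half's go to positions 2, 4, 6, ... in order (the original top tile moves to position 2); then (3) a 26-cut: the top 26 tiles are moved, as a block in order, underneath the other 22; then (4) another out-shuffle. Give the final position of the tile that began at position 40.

Track the tile from position 40 forward through each operation:
  after op 1 (out-shuffle): 40 → 32
  after op 2 (in-shuffle): 32 → 15
  after op 3 (cut 26): 15 → 37
  after op 4 (out-shuffle): 37 → 26

26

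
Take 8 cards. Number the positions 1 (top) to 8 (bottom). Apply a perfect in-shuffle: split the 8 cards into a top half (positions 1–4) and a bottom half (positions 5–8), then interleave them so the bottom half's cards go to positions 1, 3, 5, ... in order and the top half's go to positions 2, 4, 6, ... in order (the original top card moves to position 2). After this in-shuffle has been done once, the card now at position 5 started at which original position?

Work backwards from position 5, undoing one in-shuffle at a time:
5 ← 7
So the card now at position 5 started at position 7.

7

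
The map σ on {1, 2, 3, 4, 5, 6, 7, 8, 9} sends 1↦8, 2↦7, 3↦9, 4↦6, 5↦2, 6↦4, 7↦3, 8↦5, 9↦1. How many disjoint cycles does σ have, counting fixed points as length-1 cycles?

Cycle decomposition: (1 8 5 2 7 3 9) (4 6).
2 cycles.

2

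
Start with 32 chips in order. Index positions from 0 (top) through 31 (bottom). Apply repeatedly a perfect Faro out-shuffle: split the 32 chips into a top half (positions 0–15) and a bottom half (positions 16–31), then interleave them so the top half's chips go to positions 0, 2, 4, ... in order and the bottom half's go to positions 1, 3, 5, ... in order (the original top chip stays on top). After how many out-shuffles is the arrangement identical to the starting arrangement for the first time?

5

The out-shuffle permutes the 32 positions with cycle lengths [1, 1, 5, 5, 5, 5, 5, 5].
Every chip is home exactly when every cycle has completed a whole number of laps, i.e. after lcm(1, 5) = 5 out-shuffles.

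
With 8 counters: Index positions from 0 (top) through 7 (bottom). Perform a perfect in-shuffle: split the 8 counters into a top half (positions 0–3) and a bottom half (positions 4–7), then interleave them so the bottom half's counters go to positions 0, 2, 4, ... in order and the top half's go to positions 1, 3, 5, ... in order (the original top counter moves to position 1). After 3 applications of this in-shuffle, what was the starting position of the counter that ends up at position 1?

Work backwards from position 1, undoing one in-shuffle at a time:
1 ← 0 ← 4 ← 6
So the counter now at position 1 started at position 6.

6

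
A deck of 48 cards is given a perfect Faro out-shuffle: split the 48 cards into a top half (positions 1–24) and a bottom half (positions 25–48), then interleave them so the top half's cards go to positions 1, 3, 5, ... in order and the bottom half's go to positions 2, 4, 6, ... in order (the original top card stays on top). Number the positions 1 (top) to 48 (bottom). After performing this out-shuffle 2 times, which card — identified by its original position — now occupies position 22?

18

Work backwards from position 22, undoing one out-shuffle at a time:
22 ← 35 ← 18
So the card now at position 22 started at position 18.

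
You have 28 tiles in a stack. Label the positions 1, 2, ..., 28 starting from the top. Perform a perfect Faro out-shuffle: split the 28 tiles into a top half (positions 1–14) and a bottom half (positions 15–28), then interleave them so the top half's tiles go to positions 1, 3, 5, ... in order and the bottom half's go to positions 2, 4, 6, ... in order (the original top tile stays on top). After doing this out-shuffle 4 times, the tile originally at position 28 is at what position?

Position 28 is a fixed point of every out-shuffle, so the tile never moves.

28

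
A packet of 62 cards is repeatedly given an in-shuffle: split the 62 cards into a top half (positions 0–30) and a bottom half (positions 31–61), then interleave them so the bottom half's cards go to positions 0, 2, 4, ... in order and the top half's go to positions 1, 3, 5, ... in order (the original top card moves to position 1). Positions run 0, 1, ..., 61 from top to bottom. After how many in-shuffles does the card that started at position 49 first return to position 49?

Follow position 49 under repeated in-shuffles:
49 → 36 → 10 → 21 → 43 → 24 → 49
It first returns after 6 in-shuffles.

6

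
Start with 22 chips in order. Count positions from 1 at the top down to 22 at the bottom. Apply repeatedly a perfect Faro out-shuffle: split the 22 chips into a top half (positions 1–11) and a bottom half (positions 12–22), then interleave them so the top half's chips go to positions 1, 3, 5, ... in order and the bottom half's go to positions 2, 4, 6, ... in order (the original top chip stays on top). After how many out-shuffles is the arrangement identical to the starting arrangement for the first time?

The out-shuffle permutes the 22 positions with cycle lengths [1, 1, 2, 3, 3, 6, 6].
Every chip is home exactly when every cycle has completed a whole number of laps, i.e. after lcm(1, 2, 3, 6) = 6 out-shuffles.

6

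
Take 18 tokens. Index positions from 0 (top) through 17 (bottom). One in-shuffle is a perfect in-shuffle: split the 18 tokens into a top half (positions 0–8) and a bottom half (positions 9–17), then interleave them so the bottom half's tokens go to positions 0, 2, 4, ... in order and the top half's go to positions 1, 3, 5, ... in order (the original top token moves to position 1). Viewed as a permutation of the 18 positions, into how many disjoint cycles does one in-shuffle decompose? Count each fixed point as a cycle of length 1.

Trace each unvisited position around until it returns:
(0 1 3 7 15 12 ... len 18)
1 cycle in total.

1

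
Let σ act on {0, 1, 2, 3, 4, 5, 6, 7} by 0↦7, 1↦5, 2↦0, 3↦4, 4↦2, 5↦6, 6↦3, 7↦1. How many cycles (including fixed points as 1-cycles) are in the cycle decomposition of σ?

Cycle decomposition: (0 7 1 5 6 3 4 2).
1 cycle.

1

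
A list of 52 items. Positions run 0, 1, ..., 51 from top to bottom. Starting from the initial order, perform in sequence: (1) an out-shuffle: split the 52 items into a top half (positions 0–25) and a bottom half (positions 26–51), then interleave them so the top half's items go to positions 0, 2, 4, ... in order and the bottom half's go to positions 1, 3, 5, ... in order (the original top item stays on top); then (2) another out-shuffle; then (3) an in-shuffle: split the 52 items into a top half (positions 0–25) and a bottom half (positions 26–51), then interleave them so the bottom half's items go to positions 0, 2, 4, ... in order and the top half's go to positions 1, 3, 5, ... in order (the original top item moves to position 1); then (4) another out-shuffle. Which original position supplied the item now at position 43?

44

Undo the operations in reverse order, starting from position 43:
  undo op 4 (out-shuffle, from bottom half): 43 ← 47
  undo op 3 (in-shuffle, from top half): 47 ← 23
  undo op 2 (out-shuffle, from bottom half): 23 ← 37
  undo op 1 (out-shuffle, from bottom half): 37 ← 44
So the item at position 43 came from original position 44.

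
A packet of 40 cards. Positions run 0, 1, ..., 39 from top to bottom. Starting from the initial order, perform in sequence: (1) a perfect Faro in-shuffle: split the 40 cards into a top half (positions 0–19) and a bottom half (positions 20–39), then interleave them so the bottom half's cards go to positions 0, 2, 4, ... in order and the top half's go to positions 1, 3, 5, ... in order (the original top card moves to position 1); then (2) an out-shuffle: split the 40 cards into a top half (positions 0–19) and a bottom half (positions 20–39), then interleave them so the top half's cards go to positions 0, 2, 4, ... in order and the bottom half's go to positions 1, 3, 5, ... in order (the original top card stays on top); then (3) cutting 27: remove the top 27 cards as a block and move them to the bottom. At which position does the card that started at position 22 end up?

Track the card from position 22 forward through each operation:
  after op 1 (in-shuffle): 22 → 4
  after op 2 (out-shuffle): 4 → 8
  after op 3 (cut 27): 8 → 21

21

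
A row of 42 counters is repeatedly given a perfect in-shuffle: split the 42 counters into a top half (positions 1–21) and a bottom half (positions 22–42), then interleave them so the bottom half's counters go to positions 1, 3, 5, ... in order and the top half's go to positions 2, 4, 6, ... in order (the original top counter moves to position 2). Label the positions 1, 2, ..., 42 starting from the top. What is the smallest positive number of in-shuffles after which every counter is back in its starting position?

14

The in-shuffle permutes the 42 positions with cycle lengths [14, 14, 14].
Every counter is home exactly when every cycle has completed a whole number of laps, i.e. after lcm(14) = 14 in-shuffles.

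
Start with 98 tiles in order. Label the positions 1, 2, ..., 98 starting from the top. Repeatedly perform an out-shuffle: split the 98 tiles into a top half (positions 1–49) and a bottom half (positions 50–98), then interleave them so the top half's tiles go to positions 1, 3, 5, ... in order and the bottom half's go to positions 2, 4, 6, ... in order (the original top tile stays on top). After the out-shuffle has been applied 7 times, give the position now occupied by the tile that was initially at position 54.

Track the tile's position through each out-shuffle:
54 → 10 → 19 → 37 → 73 → 48 → 95 → 92

92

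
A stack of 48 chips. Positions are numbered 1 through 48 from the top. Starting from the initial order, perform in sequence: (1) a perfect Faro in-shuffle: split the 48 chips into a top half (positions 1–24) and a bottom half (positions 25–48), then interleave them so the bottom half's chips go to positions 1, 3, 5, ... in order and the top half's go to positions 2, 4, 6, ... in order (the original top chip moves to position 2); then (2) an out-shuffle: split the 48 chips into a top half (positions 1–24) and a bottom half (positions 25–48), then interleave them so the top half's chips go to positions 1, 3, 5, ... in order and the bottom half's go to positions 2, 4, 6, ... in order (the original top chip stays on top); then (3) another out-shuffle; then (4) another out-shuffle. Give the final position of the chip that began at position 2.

25

Track the chip from position 2 forward through each operation:
  after op 1 (in-shuffle): 2 → 4
  after op 2 (out-shuffle): 4 → 7
  after op 3 (out-shuffle): 7 → 13
  after op 4 (out-shuffle): 13 → 25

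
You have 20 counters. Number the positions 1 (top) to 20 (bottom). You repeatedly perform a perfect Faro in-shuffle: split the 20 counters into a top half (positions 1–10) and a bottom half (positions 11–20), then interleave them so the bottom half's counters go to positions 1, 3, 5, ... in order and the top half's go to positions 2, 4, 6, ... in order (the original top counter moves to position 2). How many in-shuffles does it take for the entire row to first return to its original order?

The in-shuffle permutes the 20 positions with cycle lengths [2, 3, 3, 6, 6].
Every counter is home exactly when every cycle has completed a whole number of laps, i.e. after lcm(2, 3, 6) = 6 in-shuffles.

6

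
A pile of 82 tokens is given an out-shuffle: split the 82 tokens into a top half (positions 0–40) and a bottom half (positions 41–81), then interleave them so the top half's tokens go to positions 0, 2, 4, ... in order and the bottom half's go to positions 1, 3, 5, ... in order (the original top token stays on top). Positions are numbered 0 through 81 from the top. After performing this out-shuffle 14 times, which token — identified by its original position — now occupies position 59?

Work backwards from position 59, undoing one out-shuffle at a time:
59 ← 70 ← 35 ← 58 ← 29 ← ... ← 80 (14 steps).
So the token now at position 59 started at position 80.

80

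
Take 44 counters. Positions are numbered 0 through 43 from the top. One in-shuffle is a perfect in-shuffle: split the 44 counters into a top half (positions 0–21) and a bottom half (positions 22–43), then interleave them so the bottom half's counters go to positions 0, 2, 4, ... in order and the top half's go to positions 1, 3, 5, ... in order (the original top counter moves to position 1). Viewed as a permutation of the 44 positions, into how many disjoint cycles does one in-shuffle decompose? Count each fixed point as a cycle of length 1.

Trace each unvisited position around until it returns:
(0 1 3 7 15 31 ... len 12) (2 5 11 23) (4 9 19 39 34 24) (6 13 27 10 21 43 ... len 12) (8 17 35 26) (14 29) (20 41 38 32)
7 cycles in total.

7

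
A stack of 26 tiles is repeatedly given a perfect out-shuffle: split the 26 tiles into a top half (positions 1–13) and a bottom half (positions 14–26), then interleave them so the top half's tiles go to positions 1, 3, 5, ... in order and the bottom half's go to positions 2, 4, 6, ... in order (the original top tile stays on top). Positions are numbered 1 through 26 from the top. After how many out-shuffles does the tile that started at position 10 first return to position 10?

Follow position 10 under repeated out-shuffles:
10 → 19 → 12 → 23 → 20 → 14 → 2 → 3 → 5 → 9 → 17 → 8 → 15 → 4 → 7 → 13 → 25 → 24 → 22 → 18 → 10
It first returns after 20 out-shuffles.

20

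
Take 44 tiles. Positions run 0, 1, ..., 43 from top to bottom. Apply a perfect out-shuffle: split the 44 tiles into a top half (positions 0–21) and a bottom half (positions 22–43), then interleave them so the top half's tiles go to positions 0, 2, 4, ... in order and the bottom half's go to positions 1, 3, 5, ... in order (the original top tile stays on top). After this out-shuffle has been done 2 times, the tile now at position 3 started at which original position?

33

Work backwards from position 3, undoing one out-shuffle at a time:
3 ← 23 ← 33
So the tile now at position 3 started at position 33.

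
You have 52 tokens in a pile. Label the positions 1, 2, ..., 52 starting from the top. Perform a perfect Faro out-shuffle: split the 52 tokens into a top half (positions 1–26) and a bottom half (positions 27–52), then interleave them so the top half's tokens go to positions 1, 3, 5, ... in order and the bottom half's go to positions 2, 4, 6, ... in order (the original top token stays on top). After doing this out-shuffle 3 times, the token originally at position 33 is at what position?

2

Track the token's position through each out-shuffle:
33 → 14 → 27 → 2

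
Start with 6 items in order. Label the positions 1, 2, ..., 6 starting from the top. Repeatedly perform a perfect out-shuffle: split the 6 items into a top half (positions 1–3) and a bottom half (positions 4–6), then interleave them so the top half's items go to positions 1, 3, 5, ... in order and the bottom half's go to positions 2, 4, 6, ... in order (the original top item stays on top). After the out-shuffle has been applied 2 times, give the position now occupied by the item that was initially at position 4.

3

Track the item's position through each out-shuffle:
4 → 2 → 3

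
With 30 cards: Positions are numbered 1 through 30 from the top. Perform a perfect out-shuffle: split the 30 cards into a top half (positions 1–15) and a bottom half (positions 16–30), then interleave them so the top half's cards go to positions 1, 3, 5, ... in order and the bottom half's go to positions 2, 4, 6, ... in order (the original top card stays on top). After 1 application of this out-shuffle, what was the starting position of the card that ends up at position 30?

Work backwards from position 30, undoing one out-shuffle at a time:
30 ← 30
So the card now at position 30 started at position 30.

30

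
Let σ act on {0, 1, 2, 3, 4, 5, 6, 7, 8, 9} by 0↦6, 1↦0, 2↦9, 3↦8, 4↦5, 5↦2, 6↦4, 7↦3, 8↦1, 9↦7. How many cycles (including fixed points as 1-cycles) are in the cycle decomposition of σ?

1

Cycle decomposition: (0 6 4 5 2 9 7 3 8 1).
1 cycle.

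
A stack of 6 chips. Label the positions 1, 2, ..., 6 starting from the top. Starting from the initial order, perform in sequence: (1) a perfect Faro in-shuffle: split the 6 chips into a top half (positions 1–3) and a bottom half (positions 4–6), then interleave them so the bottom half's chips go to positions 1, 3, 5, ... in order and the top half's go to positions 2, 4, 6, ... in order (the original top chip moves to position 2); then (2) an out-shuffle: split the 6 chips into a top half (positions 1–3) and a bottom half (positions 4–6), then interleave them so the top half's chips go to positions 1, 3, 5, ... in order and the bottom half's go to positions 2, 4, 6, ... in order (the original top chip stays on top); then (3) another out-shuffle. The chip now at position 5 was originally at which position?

1

Undo the operations in reverse order, starting from position 5:
  undo op 3 (out-shuffle, from top half): 5 ← 3
  undo op 2 (out-shuffle, from top half): 3 ← 2
  undo op 1 (in-shuffle, from top half): 2 ← 1
So the chip at position 5 came from original position 1.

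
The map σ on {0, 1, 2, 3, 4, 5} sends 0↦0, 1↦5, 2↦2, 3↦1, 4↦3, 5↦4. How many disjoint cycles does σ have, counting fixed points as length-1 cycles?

3

Cycle decomposition: (0) (1 5 4 3) (2).
3 cycles.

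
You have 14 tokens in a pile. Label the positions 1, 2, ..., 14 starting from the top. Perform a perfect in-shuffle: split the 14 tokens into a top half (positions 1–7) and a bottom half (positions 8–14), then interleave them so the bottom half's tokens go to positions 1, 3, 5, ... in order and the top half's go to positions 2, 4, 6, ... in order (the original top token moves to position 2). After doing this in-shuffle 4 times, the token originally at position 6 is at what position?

Track the token's position through each in-shuffle:
6 → 12 → 9 → 3 → 6

6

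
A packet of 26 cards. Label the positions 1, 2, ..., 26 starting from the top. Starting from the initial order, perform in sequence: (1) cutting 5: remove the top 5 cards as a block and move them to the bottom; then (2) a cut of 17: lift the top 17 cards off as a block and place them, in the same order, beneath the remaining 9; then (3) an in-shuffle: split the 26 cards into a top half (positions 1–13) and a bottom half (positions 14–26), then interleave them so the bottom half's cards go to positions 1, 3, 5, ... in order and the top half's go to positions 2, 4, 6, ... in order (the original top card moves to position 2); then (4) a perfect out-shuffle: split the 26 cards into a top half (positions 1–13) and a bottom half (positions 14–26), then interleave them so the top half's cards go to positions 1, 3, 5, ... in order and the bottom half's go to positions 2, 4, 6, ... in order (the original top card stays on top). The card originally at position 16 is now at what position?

25

Track the card from position 16 forward through each operation:
  after op 1 (cut 5): 16 → 11
  after op 2 (cut 17): 11 → 20
  after op 3 (in-shuffle): 20 → 13
  after op 4 (out-shuffle): 13 → 25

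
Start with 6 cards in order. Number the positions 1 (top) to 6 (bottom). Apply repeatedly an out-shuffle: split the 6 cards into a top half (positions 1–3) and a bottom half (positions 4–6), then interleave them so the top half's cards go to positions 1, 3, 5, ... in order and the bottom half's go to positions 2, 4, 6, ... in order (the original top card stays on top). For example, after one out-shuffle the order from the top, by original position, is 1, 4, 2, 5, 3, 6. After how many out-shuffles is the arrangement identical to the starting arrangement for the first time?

The out-shuffle permutes the 6 positions with cycle lengths [1, 1, 4].
Every card is home exactly when every cycle has completed a whole number of laps, i.e. after lcm(1, 4) = 4 out-shuffles.

4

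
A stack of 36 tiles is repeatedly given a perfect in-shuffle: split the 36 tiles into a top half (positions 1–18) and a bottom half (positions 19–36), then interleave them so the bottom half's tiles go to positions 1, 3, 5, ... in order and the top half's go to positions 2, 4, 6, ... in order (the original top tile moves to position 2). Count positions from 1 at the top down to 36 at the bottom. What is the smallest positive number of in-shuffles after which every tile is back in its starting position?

36

The in-shuffle permutes the 36 positions with cycle lengths [36].
Every tile is home exactly when every cycle has completed a whole number of laps, i.e. after lcm(36) = 36 in-shuffles.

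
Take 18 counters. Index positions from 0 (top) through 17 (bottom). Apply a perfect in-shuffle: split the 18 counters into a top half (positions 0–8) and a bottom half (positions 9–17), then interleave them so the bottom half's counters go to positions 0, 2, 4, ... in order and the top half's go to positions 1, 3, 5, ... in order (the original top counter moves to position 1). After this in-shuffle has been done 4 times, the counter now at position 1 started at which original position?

11

Work backwards from position 1, undoing one in-shuffle at a time:
1 ← 0 ← 9 ← 4 ← 11
So the counter now at position 1 started at position 11.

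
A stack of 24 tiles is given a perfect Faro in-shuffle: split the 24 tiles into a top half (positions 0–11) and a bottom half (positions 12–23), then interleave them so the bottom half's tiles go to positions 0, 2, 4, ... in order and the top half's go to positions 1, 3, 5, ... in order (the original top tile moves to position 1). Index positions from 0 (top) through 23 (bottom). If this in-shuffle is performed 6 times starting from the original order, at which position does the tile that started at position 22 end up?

21

Track the tile's position through each in-shuffle:
22 → 20 → 16 → 8 → 17 → 10 → 21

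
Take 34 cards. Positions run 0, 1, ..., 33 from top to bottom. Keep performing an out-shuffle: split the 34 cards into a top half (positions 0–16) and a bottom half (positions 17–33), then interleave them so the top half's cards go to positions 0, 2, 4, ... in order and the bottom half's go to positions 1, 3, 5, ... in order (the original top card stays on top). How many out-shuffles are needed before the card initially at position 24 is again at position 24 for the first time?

10

Follow position 24 under repeated out-shuffles:
24 → 15 → 30 → 27 → 21 → 9 → 18 → 3 → 6 → 12 → 24
It first returns after 10 out-shuffles.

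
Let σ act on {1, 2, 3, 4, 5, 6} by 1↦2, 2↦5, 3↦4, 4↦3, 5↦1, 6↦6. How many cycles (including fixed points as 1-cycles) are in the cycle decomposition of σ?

3

Cycle decomposition: (1 2 5) (3 4) (6).
3 cycles.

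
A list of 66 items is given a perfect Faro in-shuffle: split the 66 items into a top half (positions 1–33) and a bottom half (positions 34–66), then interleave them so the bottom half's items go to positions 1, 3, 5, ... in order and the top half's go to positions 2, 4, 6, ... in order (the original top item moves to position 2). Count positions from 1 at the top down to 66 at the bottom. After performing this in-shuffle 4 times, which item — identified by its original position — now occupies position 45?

7

Work backwards from position 45, undoing one in-shuffle at a time:
45 ← 56 ← 28 ← 14 ← 7
So the item now at position 45 started at position 7.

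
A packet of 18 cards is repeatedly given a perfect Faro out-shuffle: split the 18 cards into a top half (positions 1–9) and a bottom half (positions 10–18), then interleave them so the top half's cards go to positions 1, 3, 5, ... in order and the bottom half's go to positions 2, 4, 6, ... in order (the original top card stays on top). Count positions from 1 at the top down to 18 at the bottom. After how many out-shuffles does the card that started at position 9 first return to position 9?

8

Follow position 9 under repeated out-shuffles:
9 → 17 → 16 → 14 → 10 → 2 → 3 → 5 → 9
It first returns after 8 out-shuffles.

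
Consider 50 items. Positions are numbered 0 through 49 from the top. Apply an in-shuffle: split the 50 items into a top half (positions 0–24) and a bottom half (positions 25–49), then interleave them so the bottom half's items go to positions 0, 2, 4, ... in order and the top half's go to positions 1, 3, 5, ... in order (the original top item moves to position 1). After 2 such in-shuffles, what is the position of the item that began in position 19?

Track the item's position through each in-shuffle:
19 → 39 → 28

28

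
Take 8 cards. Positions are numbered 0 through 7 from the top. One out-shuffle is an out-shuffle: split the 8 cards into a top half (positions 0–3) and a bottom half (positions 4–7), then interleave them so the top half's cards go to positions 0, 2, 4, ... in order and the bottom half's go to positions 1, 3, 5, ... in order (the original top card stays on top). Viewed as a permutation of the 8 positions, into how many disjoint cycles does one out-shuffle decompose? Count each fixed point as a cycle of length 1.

4

Trace each unvisited position around until it returns:
(0) (1 2 4) (3 6 5) (7)
4 cycles in total.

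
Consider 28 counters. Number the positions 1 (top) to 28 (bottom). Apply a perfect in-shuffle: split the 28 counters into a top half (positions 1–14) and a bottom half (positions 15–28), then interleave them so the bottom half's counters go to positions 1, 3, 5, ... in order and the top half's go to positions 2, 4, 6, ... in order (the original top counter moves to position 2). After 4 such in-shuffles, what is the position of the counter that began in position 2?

3

Track the counter's position through each in-shuffle:
2 → 4 → 8 → 16 → 3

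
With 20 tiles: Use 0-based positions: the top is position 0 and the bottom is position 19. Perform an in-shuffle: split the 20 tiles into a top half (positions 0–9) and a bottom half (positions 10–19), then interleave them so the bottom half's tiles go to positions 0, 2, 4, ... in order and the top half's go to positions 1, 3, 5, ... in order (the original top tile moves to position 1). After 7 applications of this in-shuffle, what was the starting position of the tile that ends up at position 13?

Work backwards from position 13, undoing one in-shuffle at a time:
13 ← 6 ← 13 ← 6 ← 13 ← 6 ← 13 ← 6
So the tile now at position 13 started at position 6.

6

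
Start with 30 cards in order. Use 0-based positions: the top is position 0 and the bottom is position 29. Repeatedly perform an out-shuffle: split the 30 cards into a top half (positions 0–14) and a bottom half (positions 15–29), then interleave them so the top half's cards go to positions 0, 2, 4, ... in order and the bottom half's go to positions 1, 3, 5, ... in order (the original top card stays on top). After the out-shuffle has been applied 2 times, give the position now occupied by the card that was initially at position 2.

8

Track the card's position through each out-shuffle:
2 → 4 → 8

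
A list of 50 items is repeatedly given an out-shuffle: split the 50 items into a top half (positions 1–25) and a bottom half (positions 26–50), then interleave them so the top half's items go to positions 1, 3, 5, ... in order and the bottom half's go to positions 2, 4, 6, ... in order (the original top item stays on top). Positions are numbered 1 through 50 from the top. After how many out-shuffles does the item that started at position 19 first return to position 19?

21

Follow position 19 under repeated out-shuffles:
19 → 37 → 24 → 47 → 44 → 38 → 26 → 2 → ... → 19 (length 21)
It first returns after 21 out-shuffles.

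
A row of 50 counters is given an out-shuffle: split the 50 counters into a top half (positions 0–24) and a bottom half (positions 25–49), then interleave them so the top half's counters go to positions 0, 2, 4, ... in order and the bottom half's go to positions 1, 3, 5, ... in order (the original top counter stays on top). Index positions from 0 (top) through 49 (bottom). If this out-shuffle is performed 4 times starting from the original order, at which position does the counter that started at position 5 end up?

31

Track the counter's position through each out-shuffle:
5 → 10 → 20 → 40 → 31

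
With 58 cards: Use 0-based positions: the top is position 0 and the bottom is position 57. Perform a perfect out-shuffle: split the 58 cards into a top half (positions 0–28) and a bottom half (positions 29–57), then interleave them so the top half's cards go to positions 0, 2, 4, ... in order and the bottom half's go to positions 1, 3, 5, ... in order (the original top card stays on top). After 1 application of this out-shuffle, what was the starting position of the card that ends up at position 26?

13

Work backwards from position 26, undoing one out-shuffle at a time:
26 ← 13
So the card now at position 26 started at position 13.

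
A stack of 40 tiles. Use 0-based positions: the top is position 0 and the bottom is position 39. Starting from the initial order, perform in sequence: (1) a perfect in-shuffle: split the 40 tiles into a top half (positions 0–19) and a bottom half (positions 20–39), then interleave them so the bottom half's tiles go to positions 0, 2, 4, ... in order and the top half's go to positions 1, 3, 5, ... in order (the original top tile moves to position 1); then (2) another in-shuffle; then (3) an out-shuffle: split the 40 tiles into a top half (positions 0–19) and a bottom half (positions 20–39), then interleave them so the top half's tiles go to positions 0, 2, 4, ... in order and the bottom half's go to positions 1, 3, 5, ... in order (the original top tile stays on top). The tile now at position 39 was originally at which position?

9

Undo the operations in reverse order, starting from position 39:
  undo op 3 (out-shuffle, from bottom half): 39 ← 39
  undo op 2 (in-shuffle, from top half): 39 ← 19
  undo op 1 (in-shuffle, from top half): 19 ← 9
So the tile at position 39 came from original position 9.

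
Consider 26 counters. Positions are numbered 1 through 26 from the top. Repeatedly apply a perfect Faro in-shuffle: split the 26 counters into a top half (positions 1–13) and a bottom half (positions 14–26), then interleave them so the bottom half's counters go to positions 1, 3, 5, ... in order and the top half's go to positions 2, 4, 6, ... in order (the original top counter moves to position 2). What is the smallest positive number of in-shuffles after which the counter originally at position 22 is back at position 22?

Follow position 22 under repeated in-shuffles:
22 → 17 → 7 → 14 → 1 → 2 → 4 → 8 → 16 → 5 → 10 → 20 → 13 → 26 → 25 → 23 → 19 → 11 → 22
It first returns after 18 in-shuffles.

18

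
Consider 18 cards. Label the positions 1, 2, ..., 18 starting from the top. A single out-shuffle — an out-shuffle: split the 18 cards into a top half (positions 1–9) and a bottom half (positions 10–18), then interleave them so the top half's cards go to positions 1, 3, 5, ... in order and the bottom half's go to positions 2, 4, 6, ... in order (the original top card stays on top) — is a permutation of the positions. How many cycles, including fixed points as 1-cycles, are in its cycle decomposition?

4

Trace each unvisited position around until it returns:
(1) (2 3 5 9 17 16 14 10) (4 7 13 8 15 12 6 11) (18)
4 cycles in total.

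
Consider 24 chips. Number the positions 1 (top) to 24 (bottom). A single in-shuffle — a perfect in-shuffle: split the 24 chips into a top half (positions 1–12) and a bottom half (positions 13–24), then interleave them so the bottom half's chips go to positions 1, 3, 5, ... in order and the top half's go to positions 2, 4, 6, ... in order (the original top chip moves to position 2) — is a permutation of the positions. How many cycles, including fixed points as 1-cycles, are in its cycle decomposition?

Trace each unvisited position around until it returns:
(1 2 4 8 16 7 ... len 20) (5 10 20 15)
2 cycles in total.

2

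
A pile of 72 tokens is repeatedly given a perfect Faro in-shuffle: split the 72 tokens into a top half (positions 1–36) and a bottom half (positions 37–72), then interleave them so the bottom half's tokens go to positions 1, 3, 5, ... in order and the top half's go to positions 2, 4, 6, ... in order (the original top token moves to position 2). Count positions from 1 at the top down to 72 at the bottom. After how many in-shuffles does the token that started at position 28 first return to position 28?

9

Follow position 28 under repeated in-shuffles:
28 → 56 → 39 → 5 → 10 → 20 → 40 → 7 → 14 → 28
It first returns after 9 in-shuffles.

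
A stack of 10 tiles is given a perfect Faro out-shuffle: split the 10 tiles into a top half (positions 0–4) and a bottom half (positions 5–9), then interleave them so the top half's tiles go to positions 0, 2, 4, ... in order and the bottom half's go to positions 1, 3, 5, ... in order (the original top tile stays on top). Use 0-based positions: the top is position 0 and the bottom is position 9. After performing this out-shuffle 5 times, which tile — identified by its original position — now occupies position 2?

4

Work backwards from position 2, undoing one out-shuffle at a time:
2 ← 1 ← 5 ← 7 ← 8 ← 4
So the tile now at position 2 started at position 4.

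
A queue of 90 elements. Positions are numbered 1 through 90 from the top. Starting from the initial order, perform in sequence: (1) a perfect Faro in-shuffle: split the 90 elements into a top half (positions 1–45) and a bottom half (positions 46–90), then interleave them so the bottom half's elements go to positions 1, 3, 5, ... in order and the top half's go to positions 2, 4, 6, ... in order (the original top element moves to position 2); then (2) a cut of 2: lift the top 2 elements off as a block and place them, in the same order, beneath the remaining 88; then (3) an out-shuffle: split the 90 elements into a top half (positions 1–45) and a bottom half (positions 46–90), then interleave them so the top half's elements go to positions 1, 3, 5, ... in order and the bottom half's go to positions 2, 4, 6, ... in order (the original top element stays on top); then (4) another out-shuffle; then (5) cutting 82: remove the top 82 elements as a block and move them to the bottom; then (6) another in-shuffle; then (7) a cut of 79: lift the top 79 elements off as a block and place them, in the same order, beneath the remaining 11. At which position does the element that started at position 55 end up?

66

Track the element from position 55 forward through each operation:
  after op 1 (in-shuffle): 55 → 19
  after op 2 (cut 2): 19 → 17
  after op 3 (out-shuffle): 17 → 33
  after op 4 (out-shuffle): 33 → 65
  after op 5 (cut 82): 65 → 73
  after op 6 (in-shuffle): 73 → 55
  after op 7 (cut 79): 55 → 66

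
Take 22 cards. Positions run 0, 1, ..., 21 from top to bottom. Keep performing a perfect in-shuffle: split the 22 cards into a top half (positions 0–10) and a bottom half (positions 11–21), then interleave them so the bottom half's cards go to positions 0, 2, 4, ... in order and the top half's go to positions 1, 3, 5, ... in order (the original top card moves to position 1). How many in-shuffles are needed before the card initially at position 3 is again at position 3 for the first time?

11

Follow position 3 under repeated in-shuffles:
3 → 7 → 15 → 8 → 17 → 12 → 2 → 5 → 11 → 0 → 1 → 3
It first returns after 11 in-shuffles.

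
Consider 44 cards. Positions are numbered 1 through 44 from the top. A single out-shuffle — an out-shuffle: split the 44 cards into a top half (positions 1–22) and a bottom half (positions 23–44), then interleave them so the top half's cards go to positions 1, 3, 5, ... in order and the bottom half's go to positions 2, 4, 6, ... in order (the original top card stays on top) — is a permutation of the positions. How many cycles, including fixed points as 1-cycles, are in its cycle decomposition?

Trace each unvisited position around until it returns:
(1) (2 3 5 9 17 33 ... len 14) (4 7 13 25 6 11 ... len 14) (8 15 29 14 27 10 ... len 14) (44)
5 cycles in total.

5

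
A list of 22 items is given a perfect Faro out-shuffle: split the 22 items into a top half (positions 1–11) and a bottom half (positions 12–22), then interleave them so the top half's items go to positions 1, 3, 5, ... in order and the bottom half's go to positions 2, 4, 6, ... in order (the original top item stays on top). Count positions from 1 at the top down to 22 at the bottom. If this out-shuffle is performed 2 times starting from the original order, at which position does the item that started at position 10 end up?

16

Track the item's position through each out-shuffle:
10 → 19 → 16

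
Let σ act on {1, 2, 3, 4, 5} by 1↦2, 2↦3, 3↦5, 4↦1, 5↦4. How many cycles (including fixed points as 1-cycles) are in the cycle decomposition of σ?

Cycle decomposition: (1 2 3 5 4).
1 cycle.

1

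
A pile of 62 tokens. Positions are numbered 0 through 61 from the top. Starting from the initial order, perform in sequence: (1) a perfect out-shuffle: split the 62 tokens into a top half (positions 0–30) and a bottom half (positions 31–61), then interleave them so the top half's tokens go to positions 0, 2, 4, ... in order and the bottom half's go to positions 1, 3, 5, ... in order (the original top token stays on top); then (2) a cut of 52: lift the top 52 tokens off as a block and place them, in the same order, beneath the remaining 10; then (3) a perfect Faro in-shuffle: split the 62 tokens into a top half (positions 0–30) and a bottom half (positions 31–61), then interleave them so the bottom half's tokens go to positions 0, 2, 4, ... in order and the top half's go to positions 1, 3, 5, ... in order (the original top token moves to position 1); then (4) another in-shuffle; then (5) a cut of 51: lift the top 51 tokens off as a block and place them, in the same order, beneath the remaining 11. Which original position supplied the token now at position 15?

Undo the operations in reverse order, starting from position 15:
  undo op 5 (cut 51): 15 ← 4
  undo op 4 (in-shuffle, from bottom half): 4 ← 33
  undo op 3 (in-shuffle, from top half): 33 ← 16
  undo op 2 (cut 52): 16 ← 6
  undo op 1 (out-shuffle, from top half): 6 ← 3
So the token at position 15 came from original position 3.

3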